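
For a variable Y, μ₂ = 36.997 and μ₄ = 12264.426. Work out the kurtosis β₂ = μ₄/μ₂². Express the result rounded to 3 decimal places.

μ₂² = 36.997² = 1368.77801
μ₄/μ₂² = 12264.426 / 1368.77801 = 8.96013
β₂ ≈ 8.960

8.960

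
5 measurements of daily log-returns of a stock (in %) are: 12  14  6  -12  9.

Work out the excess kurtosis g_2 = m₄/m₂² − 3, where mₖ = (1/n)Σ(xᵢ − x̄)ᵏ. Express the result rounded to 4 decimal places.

x̄ = 5.8000
Σ(xᵢ − x̄)² = 432.8000 ⇒ m₂ = 86.56000
Σ(xᵢ − x̄)⁴ = 106491.2960 ⇒ m₄ = 21298.25920
m₂² = 7492.63360
g_2 = m₄/m₂² − 3 = 2.84256 − 3 ≈ -0.1574

-0.1574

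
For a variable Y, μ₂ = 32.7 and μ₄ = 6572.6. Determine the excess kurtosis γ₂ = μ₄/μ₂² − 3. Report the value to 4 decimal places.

μ₂² = 32.7² = 1069.29000
μ₄/μ₂² = 6572.6 / 1069.29000 = 6.14670
γ₂ = 6.14670 − 3 ≈ 3.1467

3.1467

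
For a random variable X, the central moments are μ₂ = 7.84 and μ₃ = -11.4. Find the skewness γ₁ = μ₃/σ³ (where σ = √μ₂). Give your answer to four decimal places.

σ = √μ₂ = √7.84 = 2.80000
σ³ = μ₂^(3/2) = 21.95200
γ₁ = μ₃/σ³ = -11.4 / 21.95200 ≈ -0.5193

-0.5193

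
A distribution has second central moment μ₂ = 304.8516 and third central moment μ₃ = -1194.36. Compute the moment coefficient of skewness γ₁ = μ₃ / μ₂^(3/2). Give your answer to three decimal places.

-0.224

σ = √μ₂ = √304.8516 = 17.46000
σ³ = μ₂^(3/2) = 5322.70894
γ₁ = μ₃/σ³ = -1194.36 / 5322.70894 ≈ -0.224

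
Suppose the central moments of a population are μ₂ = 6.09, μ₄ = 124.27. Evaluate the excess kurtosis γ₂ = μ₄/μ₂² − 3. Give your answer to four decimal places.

μ₂² = 6.09² = 37.08810
μ₄/μ₂² = 124.27 / 37.08810 = 3.35067
γ₂ = 3.35067 − 3 ≈ 0.3507

0.3507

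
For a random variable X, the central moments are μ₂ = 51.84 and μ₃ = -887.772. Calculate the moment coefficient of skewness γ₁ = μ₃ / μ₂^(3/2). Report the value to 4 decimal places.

σ = √μ₂ = √51.84 = 7.20000
σ³ = μ₂^(3/2) = 373.24800
γ₁ = μ₃/σ³ = -887.772 / 373.24800 ≈ -2.3785

-2.3785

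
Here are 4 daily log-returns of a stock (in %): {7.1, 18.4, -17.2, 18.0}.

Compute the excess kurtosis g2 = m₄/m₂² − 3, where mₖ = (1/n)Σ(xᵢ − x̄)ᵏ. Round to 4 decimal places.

-0.9614

x̄ = 6.5750
Σ(xᵢ − x̄)² = 835.8875 ⇒ m₂ = 208.97188
Σ(xᵢ − x̄)⁴ = 356099.1928 ⇒ m₄ = 89024.79820
m₂² = 43669.24454
g2 = m₄/m₂² − 3 = 2.03862 − 3 ≈ -0.9614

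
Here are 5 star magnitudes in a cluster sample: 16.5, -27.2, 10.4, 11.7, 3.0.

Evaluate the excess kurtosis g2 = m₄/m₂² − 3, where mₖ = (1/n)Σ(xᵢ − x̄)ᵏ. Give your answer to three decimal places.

-0.125

x̄ = 2.8800
Σ(xᵢ − x̄)² = 1224.6680 ⇒ m₂ = 244.93360
Σ(xᵢ − x̄)⁴ = 862336.1093 ⇒ m₄ = 172467.22187
m₂² = 59992.46841
g2 = m₄/m₂² − 3 = 2.87481 − 3 ≈ -0.125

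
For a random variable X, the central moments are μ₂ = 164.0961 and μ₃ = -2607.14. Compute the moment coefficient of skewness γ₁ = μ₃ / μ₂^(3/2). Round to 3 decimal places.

-1.240

σ = √μ₂ = √164.0961 = 12.81000
σ³ = μ₂^(3/2) = 2102.07104
γ₁ = μ₃/σ³ = -2607.14 / 2102.07104 ≈ -1.240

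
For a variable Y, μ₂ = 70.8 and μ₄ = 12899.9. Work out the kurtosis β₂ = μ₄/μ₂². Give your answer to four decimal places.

2.5735

μ₂² = 70.8² = 5012.64000
μ₄/μ₂² = 12899.9 / 5012.64000 = 2.57347
β₂ ≈ 2.5735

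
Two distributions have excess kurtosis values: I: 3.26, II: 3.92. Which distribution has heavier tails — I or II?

II

Higher excess kurtosis ⇒ heavier tails relative to the normal distribution.
3.26 vs 3.92: the larger is 3.92, so II has heavier tails.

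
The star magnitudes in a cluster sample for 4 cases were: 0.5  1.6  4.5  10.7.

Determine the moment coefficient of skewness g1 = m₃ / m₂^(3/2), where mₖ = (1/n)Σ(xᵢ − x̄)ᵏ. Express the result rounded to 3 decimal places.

x̄ = (0.5 + 1.6 + 4.5 + 10.7) / 4 = 4.3250
deviations (xᵢ − x̄): -3.8250, -2.7250, 0.1750, 6.3750
Σ(xᵢ − x̄)² = 62.7275 ⇒ m₂ = 62.7275/4 = 15.68187
Σ(xᵢ − x̄)³ = 182.8924 ⇒ m₃ = 182.8924/4 = 45.72309
m₂^(3/2) = 15.68187^(1.5) = 62.10077
g1 = m₃ / m₂^(3/2) = 45.72309 / 62.10077 ≈ 0.736

0.736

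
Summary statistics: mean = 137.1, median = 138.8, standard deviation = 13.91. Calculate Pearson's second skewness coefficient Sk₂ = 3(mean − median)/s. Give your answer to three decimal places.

-0.367

Sk₂ = 3(137.1 − 138.8) / 13.91 = 3 × -1.7000 / 13.91
    = -5.1000 / 13.91 ≈ -0.367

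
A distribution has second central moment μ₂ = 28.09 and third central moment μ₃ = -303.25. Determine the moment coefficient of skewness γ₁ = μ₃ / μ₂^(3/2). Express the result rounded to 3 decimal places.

-2.037

σ = √μ₂ = √28.09 = 5.30000
σ³ = μ₂^(3/2) = 148.87700
γ₁ = μ₃/σ³ = -303.25 / 148.87700 ≈ -2.037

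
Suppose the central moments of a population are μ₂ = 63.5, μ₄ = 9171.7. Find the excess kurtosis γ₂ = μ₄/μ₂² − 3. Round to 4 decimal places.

μ₂² = 63.5² = 4032.25000
μ₄/μ₂² = 9171.7 / 4032.25000 = 2.27459
γ₂ = 2.27459 − 3 ≈ -0.7254

-0.7254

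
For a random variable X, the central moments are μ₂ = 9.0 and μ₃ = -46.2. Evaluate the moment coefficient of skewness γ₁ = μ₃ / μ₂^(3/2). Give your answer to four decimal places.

-1.7111

σ = √μ₂ = √9.0 = 3.00000
σ³ = μ₂^(3/2) = 27.00000
γ₁ = μ₃/σ³ = -46.2 / 27.00000 ≈ -1.7111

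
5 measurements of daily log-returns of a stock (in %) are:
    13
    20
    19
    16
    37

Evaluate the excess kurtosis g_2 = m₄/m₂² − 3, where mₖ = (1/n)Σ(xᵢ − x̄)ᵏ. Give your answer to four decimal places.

x̄ = 21.0000
Σ(xᵢ − x̄)² = 350.0000 ⇒ m₂ = 70.00000
Σ(xᵢ − x̄)⁴ = 70274.0000 ⇒ m₄ = 14054.80000
m₂² = 4900.00000
g_2 = m₄/m₂² − 3 = 2.86833 − 3 ≈ -0.1317

-0.1317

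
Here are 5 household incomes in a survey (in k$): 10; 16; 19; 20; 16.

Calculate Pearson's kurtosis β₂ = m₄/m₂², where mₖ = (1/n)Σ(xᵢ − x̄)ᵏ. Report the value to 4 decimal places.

x̄ = 16.2000
Σ(xᵢ − x̄)² = 60.8000 ⇒ m₂ = 12.16000
Σ(xᵢ − x̄)⁴ = 1747.6160 ⇒ m₄ = 349.52320
m₂² = 147.86560
β₂ = m₄/m₂² = 349.52320 / 147.86560 ≈ 2.3638

2.3638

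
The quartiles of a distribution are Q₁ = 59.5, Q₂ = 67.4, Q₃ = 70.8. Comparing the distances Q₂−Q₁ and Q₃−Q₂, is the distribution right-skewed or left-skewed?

Q₂ − Q₁ = 7.9;  Q₃ − Q₂ = 3.4
Q₂ − Q₁ > Q₃ − Q₂ ⇒ the lower half is more spread out ⇒ left-skewed.

left-skewed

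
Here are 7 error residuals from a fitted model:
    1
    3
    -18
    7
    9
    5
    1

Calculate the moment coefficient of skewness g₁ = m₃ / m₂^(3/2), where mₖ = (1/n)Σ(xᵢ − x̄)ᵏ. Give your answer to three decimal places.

x̄ = (1 + 3 - 18 + 7 + 9 + 5 + 1) / 7 = 1.1429
deviations (xᵢ − x̄): -0.1429, 1.8571, -19.1429, 5.8571, 7.8571, 3.8571, -0.1429
Σ(xᵢ − x̄)² = 480.8571 ⇒ m₂ = 480.8571/7 = 68.69388
Σ(xᵢ − x̄)³ = -6265.1020 ⇒ m₃ = -6265.1020/7 = -895.01458
m₂^(3/2) = 68.69388^(1.5) = 569.34701
g₁ = m₃ / m₂^(3/2) = -895.01458 / 569.34701 ≈ -1.572

-1.572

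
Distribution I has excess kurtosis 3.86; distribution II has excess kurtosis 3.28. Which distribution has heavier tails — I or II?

I

Higher excess kurtosis ⇒ heavier tails relative to the normal distribution.
3.86 vs 3.28: the larger is 3.86, so I has heavier tails.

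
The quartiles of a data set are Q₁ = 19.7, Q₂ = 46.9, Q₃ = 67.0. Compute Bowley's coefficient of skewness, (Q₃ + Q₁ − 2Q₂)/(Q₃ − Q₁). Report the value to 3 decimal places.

numerator: Q₃ + Q₁ − 2Q₂ = 67.0 + 19.7 − 2×46.9 = -7.1000
denominator: Q₃ − Q₁ = 67.0 − 19.7 = 47.3000
Bowley skewness = -7.1000 / 47.3000 ≈ -0.150

-0.150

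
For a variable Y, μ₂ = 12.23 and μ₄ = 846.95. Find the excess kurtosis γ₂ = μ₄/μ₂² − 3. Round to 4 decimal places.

2.6625

μ₂² = 12.23² = 149.57290
μ₄/μ₂² = 846.95 / 149.57290 = 5.66246
γ₂ = 5.66246 − 3 ≈ 2.6625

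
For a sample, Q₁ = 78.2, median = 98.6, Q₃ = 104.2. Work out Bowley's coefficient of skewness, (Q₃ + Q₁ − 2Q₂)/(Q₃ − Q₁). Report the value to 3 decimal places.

numerator: Q₃ + Q₁ − 2Q₂ = 104.2 + 78.2 − 2×98.6 = -14.8000
denominator: Q₃ − Q₁ = 104.2 − 78.2 = 26.0000
Bowley skewness = -14.8000 / 26.0000 ≈ -0.569

-0.569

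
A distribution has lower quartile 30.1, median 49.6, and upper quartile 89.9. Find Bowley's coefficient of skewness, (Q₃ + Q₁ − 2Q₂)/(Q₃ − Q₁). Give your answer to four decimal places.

0.3478

numerator: Q₃ + Q₁ − 2Q₂ = 89.9 + 30.1 − 2×49.6 = 20.8000
denominator: Q₃ − Q₁ = 89.9 − 30.1 = 59.8000
Bowley skewness = 20.8000 / 59.8000 ≈ 0.3478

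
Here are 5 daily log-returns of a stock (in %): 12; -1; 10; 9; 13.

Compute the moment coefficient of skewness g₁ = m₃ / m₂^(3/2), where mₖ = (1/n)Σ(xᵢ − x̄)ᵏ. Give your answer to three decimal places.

x̄ = (12 - 1 + 10 + 9 + 13) / 5 = 8.6000
deviations (xᵢ − x̄): 3.4000, -9.6000, 1.4000, 0.4000, 4.4000
Σ(xᵢ − x̄)² = 125.2000 ⇒ m₂ = 125.2000/5 = 25.04000
Σ(xᵢ − x̄)³ = -757.4400 ⇒ m₃ = -757.4400/5 = -151.48800
m₂^(3/2) = 25.04000^(1.5) = 125.30012
g₁ = m₃ / m₂^(3/2) = -151.48800 / 125.30012 ≈ -1.209

-1.209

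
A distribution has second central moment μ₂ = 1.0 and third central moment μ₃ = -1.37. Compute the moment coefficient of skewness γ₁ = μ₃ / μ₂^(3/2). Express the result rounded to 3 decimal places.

σ = √μ₂ = √1.0 = 1.00000
σ³ = μ₂^(3/2) = 1.00000
γ₁ = μ₃/σ³ = -1.37 / 1.00000 ≈ -1.370

-1.370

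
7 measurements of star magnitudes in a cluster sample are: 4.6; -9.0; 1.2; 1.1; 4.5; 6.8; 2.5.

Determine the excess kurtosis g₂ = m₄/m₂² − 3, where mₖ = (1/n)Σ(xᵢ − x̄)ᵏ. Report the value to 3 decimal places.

0.869

x̄ = 1.6714
Σ(xᵢ − x̄)² = 157.9943 ⇒ m₂ = 22.57061
Σ(xᵢ − x̄)⁴ = 13798.5203 ⇒ m₄ = 1971.21719
m₂² = 509.43254
g₂ = m₄/m₂² − 3 = 3.86944 − 3 ≈ 0.869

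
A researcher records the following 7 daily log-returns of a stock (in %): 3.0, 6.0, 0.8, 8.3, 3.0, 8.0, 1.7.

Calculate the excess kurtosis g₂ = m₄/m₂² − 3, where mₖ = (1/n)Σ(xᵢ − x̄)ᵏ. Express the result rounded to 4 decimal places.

x̄ = 4.4000
Σ(xᵢ − x̄)² = 54.9000 ⇒ m₂ = 7.84286
Σ(xᵢ − x̄)⁴ = 634.6482 ⇒ m₄ = 90.66403
m₂² = 61.51041
g₂ = m₄/m₂² − 3 = 1.47396 − 3 ≈ -1.5260

-1.5260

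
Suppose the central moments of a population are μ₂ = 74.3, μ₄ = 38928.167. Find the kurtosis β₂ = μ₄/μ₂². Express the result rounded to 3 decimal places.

μ₂² = 74.3² = 5520.49000
μ₄/μ₂² = 38928.167 / 5520.49000 = 7.05158
β₂ ≈ 7.052

7.052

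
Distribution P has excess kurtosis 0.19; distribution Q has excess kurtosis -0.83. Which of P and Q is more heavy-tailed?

Higher excess kurtosis ⇒ heavier tails relative to the normal distribution.
0.19 vs -0.83: the larger is 0.19, so P has heavier tails. (P is leptokurtic — heavier-than-normal tails; the other is platykurtic.)

P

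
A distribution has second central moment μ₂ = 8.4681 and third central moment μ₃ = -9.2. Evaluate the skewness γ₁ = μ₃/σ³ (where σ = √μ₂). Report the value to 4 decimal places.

σ = √μ₂ = √8.4681 = 2.91000
σ³ = μ₂^(3/2) = 24.64217
γ₁ = μ₃/σ³ = -9.2 / 24.64217 ≈ -0.3733

-0.3733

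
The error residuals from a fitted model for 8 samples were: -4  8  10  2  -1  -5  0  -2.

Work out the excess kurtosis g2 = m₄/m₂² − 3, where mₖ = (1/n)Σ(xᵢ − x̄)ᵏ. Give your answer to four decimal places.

x̄ = 1.0000
Σ(xᵢ − x̄)² = 206.0000 ⇒ m₂ = 25.75000
Σ(xᵢ − x̄)⁴ = 10982.0000 ⇒ m₄ = 1372.75000
m₂² = 663.06250
g2 = m₄/m₂² − 3 = 2.07032 − 3 ≈ -0.9297

-0.9297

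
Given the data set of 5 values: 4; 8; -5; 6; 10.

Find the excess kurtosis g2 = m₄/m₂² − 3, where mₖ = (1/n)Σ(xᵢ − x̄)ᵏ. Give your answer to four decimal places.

-0.4065

x̄ = 4.6000
Σ(xᵢ − x̄)² = 135.2000 ⇒ m₂ = 27.04000
Σ(xᵢ − x̄)⁴ = 9481.3760 ⇒ m₄ = 1896.27520
m₂² = 731.16160
g2 = m₄/m₂² − 3 = 2.59351 − 3 ≈ -0.4065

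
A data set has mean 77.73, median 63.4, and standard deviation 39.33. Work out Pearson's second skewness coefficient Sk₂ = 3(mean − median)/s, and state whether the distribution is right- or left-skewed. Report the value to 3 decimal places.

Sk₂ = 3(77.73 − 63.4) / 39.33 = 3 × 14.3300 / 39.33
    = 42.9900 / 39.33 ≈ 1.093
Sk₂ > 0 ⇒ mean > median ⇒ right-skewed (positive skew).

1.093, right-skewed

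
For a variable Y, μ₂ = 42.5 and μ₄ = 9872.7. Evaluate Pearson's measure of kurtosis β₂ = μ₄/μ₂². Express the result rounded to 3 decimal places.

5.466

μ₂² = 42.5² = 1806.25000
μ₄/μ₂² = 9872.7 / 1806.25000 = 5.46585
β₂ ≈ 5.466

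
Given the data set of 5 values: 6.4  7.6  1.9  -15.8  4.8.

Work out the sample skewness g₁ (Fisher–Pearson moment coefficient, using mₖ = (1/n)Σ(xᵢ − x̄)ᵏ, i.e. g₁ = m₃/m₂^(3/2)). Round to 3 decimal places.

-1.324

x̄ = (6.4 + 7.6 + 1.9 - 15.8 + 4.8) / 5 = 0.9800
deviations (xᵢ − x̄): 5.4200, 6.6200, 0.9200, -16.7800, 3.8200
Σ(xᵢ − x̄)² = 370.2080 ⇒ m₂ = 370.2080/5 = 74.04160
Σ(xᵢ − x̄)³ = -4218.8585 ⇒ m₃ = -4218.8585/5 = -843.77170
m₂^(3/2) = 74.04160^(1.5) = 637.10893
g₁ = m₃ / m₂^(3/2) = -843.77170 / 637.10893 ≈ -1.324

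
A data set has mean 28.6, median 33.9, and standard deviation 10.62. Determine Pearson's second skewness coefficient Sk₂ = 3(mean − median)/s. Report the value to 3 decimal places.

-1.497

Sk₂ = 3(28.6 − 33.9) / 10.62 = 3 × -5.3000 / 10.62
    = -15.9000 / 10.62 ≈ -1.497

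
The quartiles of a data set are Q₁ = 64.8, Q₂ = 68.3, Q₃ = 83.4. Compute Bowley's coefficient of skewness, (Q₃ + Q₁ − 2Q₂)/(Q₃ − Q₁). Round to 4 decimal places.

0.6237

numerator: Q₃ + Q₁ − 2Q₂ = 83.4 + 64.8 − 2×68.3 = 11.6000
denominator: Q₃ − Q₁ = 83.4 − 64.8 = 18.6000
Bowley skewness = 11.6000 / 18.6000 ≈ 0.6237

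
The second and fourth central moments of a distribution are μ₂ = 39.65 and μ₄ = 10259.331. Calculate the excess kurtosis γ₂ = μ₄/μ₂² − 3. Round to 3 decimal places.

3.526

μ₂² = 39.65² = 1572.12250
μ₄/μ₂² = 10259.331 / 1572.12250 = 6.52578
γ₂ = 6.52578 − 3 ≈ 3.526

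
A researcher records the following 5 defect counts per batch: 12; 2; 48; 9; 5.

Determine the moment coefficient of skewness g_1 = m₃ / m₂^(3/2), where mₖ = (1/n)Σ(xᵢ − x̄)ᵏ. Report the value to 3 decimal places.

x̄ = (12 + 2 + 48 + 9 + 5) / 5 = 15.2000
deviations (xᵢ − x̄): -3.2000, -13.2000, 32.8000, -6.2000, -10.2000
Σ(xᵢ − x̄)² = 1402.8000 ⇒ m₂ = 1402.8000/5 = 280.56000
Σ(xᵢ − x̄)³ = 31655.2800 ⇒ m₃ = 31655.2800/5 = 6331.05600
m₂^(3/2) = 280.56000^(1.5) = 4699.35906
g_1 = m₃ / m₂^(3/2) = 6331.05600 / 4699.35906 ≈ 1.347

1.347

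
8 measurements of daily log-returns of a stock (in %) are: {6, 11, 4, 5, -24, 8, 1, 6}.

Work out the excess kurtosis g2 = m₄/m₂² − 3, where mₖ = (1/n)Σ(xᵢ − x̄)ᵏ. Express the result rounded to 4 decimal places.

2.3858

x̄ = 2.1250
Σ(xᵢ − x̄)² = 838.8750 ⇒ m₂ = 104.85938
Σ(xᵢ − x̄)⁴ = 473756.1504 ⇒ m₄ = 59219.51880
m₂² = 10995.48853
g2 = m₄/m₂² − 3 = 5.38580 − 3 ≈ 2.3858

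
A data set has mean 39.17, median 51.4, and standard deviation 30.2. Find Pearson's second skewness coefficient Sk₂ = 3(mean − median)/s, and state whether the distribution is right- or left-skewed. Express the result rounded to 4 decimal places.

-1.2149, left-skewed

Sk₂ = 3(39.17 − 51.4) / 30.2 = 3 × -12.2300 / 30.2
    = -36.6900 / 30.2 ≈ -1.2149
Sk₂ < 0 ⇒ mean < median ⇒ left-skewed (negative skew).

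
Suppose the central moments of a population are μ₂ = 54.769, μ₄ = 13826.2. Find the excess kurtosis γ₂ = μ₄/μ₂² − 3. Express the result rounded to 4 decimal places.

1.6093

μ₂² = 54.769² = 2999.64336
μ₄/μ₂² = 13826.2 / 2999.64336 = 4.60928
γ₂ = 4.60928 − 3 ≈ 1.6093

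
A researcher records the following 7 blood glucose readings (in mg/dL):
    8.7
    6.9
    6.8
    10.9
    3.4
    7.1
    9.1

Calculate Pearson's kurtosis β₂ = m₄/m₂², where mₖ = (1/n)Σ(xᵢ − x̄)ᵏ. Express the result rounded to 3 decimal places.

x̄ = 7.5571
Σ(xᵢ − x̄)² = 33.3571 ⇒ m₂ = 4.76531
Σ(xᵢ − x̄)⁴ = 431.4668 ⇒ m₄ = 61.63811
m₂² = 22.70814
β₂ = m₄/m₂² = 61.63811 / 22.70814 ≈ 2.714

2.714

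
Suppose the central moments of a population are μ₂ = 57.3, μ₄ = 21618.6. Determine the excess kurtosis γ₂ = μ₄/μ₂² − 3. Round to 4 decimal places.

μ₂² = 57.3² = 3283.29000
μ₄/μ₂² = 21618.6 / 3283.29000 = 6.58443
γ₂ = 6.58443 − 3 ≈ 3.5844

3.5844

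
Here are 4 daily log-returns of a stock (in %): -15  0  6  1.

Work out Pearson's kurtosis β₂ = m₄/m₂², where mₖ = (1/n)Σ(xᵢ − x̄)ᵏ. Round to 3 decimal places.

x̄ = -2.0000
Σ(xᵢ − x̄)² = 246.0000 ⇒ m₂ = 61.50000
Σ(xᵢ − x̄)⁴ = 32754.0000 ⇒ m₄ = 8188.50000
m₂² = 3782.25000
β₂ = m₄/m₂² = 8188.50000 / 3782.25000 ≈ 2.165

2.165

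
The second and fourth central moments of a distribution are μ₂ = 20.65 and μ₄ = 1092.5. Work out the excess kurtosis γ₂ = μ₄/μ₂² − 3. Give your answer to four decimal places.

μ₂² = 20.65² = 426.42250
μ₄/μ₂² = 1092.5 / 426.42250 = 2.56201
γ₂ = 2.56201 − 3 ≈ -0.4380

-0.4380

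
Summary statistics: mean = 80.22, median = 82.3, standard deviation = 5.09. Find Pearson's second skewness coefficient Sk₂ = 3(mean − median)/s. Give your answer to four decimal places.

Sk₂ = 3(80.22 − 82.3) / 5.09 = 3 × -2.0800 / 5.09
    = -6.2400 / 5.09 ≈ -1.2259

-1.2259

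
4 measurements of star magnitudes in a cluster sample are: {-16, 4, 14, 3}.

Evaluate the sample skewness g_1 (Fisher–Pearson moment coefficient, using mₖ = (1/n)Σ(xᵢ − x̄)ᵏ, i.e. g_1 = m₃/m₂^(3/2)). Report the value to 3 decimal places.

x̄ = (-16 + 4 + 14 + 3) / 4 = 1.2500
deviations (xᵢ − x̄): -17.2500, 2.7500, 12.7500, 1.7500
Σ(xᵢ − x̄)² = 470.7500 ⇒ m₂ = 470.7500/4 = 117.68750
Σ(xᵢ − x̄)³ = -3034.1250 ⇒ m₃ = -3034.1250/4 = -758.53125
m₂^(3/2) = 117.68750^(1.5) = 1276.71954
g_1 = m₃ / m₂^(3/2) = -758.53125 / 1276.71954 ≈ -0.594

-0.594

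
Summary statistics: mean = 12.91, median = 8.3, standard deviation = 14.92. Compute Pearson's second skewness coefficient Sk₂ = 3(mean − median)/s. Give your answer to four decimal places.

0.9269

Sk₂ = 3(12.91 − 8.3) / 14.92 = 3 × 4.6100 / 14.92
    = 13.8300 / 14.92 ≈ 0.9269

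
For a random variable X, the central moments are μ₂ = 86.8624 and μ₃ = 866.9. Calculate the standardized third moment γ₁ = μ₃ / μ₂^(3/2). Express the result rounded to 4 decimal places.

1.0708

σ = √μ₂ = √86.8624 = 9.32000
σ³ = μ₂^(3/2) = 809.55757
γ₁ = μ₃/σ³ = 866.9 / 809.55757 ≈ 1.0708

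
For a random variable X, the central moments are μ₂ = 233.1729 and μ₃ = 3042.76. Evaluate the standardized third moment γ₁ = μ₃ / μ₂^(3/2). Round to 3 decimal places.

σ = √μ₂ = √233.1729 = 15.27000
σ³ = μ₂^(3/2) = 3560.55018
γ₁ = μ₃/σ³ = 3042.76 / 3560.55018 ≈ 0.855

0.855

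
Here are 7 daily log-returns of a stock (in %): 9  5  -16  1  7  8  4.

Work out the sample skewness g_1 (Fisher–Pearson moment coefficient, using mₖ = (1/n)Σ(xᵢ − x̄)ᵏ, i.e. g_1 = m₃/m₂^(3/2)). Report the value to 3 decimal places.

x̄ = (9 + 5 - 16 + 1 + 7 + 8 + 4) / 7 = 2.5714
deviations (xᵢ − x̄): 6.4286, 2.4286, -18.5714, -1.5714, 4.4286, 5.4286, 1.4286
Σ(xᵢ − x̄)² = 445.7143 ⇒ m₂ = 445.7143/7 = 63.67347
Σ(xᵢ − x̄)³ = -5879.3878 ⇒ m₃ = -5879.3878/7 = -839.91254
m₂^(3/2) = 63.67347^(1.5) = 508.08663
g_1 = m₃ / m₂^(3/2) = -839.91254 / 508.08663 ≈ -1.653

-1.653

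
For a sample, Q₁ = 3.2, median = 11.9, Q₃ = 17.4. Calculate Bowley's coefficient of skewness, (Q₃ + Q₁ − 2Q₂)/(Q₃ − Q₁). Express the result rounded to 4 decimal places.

numerator: Q₃ + Q₁ − 2Q₂ = 17.4 + 3.2 − 2×11.9 = -3.2000
denominator: Q₃ − Q₁ = 17.4 − 3.2 = 14.2000
Bowley skewness = -3.2000 / 14.2000 ≈ -0.2254

-0.2254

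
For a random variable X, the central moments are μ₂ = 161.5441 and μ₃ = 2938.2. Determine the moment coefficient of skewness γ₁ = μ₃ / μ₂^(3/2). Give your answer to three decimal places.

σ = √μ₂ = √161.5441 = 12.71000
σ³ = μ₂^(3/2) = 2053.22551
γ₁ = μ₃/σ³ = 2938.2 / 2053.22551 ≈ 1.431

1.431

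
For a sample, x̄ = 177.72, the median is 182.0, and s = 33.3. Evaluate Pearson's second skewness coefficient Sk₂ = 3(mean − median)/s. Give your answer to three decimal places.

-0.386

Sk₂ = 3(177.72 − 182.0) / 33.3 = 3 × -4.2800 / 33.3
    = -12.8400 / 33.3 ≈ -0.386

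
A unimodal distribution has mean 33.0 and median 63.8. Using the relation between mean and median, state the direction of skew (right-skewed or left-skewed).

left-skewed

mean − median = 33.0 − 63.8 = -30.8
mean < median ⇒ the longer tail is on the left ⇒ left-skewed (negatively skewed).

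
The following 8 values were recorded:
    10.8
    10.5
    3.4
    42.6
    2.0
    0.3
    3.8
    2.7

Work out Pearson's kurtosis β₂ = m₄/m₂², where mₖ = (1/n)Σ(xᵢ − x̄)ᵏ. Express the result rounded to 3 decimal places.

5.287

x̄ = 9.5125
Σ(xᵢ − x̄)² = 1355.1288 ⇒ m₂ = 169.39109
Σ(xᵢ − x̄)⁴ = 1213555.6766 ⇒ m₄ = 151694.45957
m₂² = 28693.34264
β₂ = m₄/m₂² = 151694.45957 / 28693.34264 ≈ 5.287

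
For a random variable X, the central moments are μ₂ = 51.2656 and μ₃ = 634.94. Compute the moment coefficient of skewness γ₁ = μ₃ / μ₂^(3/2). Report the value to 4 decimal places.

σ = √μ₂ = √51.2656 = 7.16000
σ³ = μ₂^(3/2) = 367.06170
γ₁ = μ₃/σ³ = 634.94 / 367.06170 ≈ 1.7298

1.7298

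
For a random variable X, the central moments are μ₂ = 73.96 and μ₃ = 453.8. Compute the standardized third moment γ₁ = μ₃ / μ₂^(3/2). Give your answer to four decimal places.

0.7135

σ = √μ₂ = √73.96 = 8.60000
σ³ = μ₂^(3/2) = 636.05600
γ₁ = μ₃/σ³ = 453.8 / 636.05600 ≈ 0.7135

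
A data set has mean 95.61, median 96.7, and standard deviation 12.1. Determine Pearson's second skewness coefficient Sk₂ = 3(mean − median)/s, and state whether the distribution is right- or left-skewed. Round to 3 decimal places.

-0.270, left-skewed

Sk₂ = 3(95.61 − 96.7) / 12.1 = 3 × -1.0900 / 12.1
    = -3.2700 / 12.1 ≈ -0.270
Sk₂ < 0 ⇒ mean < median ⇒ left-skewed (negative skew).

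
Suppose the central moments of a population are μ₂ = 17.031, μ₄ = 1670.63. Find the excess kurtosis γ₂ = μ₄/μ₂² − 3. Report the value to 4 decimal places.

μ₂² = 17.031² = 290.05496
μ₄/μ₂² = 1670.63 / 290.05496 = 5.75970
γ₂ = 5.75970 − 3 ≈ 2.7597

2.7597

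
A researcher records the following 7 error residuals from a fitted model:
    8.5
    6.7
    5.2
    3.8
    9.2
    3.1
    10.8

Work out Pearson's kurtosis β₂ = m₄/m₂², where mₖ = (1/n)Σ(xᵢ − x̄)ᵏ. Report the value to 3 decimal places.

1.612

x̄ = 6.7571
Σ(xᵢ − x̄)² = 49.8971 ⇒ m₂ = 7.12816
Σ(xᵢ − x̄)⁴ = 573.2187 ⇒ m₄ = 81.88838
m₂² = 50.81071
β₂ = m₄/m₂² = 81.88838 / 50.81071 ≈ 1.612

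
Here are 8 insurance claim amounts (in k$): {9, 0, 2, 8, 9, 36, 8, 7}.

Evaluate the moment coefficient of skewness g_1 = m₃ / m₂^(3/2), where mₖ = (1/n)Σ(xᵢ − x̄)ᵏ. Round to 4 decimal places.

x̄ = (9 + 0 + 2 + 8 + 9 + 36 + 8 + 7) / 8 = 9.8750
deviations (xᵢ − x̄): -0.8750, -9.8750, -7.8750, -1.8750, -0.8750, 26.1250, -1.8750, -2.8750
Σ(xᵢ − x̄)² = 858.8750 ⇒ m₂ = 858.8750/8 = 107.35938
Σ(xᵢ − x̄)³ = 16341.0938 ⇒ m₃ = 16341.0938/8 = 2042.63672
m₂^(3/2) = 107.35938^(1.5) = 1112.39739
g_1 = m₃ / m₂^(3/2) = 2042.63672 / 1112.39739 ≈ 1.8362

1.8362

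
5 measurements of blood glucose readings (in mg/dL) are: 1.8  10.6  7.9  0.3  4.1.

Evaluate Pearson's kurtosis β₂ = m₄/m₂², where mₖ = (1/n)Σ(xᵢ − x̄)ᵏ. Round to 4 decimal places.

x̄ = 4.9400
Σ(xᵢ − x̄)² = 72.8920 ⇒ m₂ = 14.57840
Σ(xᵢ − x̄)⁴ = 1664.2786 ⇒ m₄ = 332.85571
m₂² = 212.52975
β₂ = m₄/m₂² = 332.85571 / 212.52975 ≈ 1.5662

1.5662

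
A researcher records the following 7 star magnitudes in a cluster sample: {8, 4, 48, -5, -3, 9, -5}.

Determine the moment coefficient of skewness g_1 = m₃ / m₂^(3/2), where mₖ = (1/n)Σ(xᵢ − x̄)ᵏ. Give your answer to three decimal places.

x̄ = (8 + 4 + 48 - 5 - 3 + 9 - 5) / 7 = 8.0000
deviations (xᵢ − x̄): 0.0000, -4.0000, 40.0000, -13.0000, -11.0000, 1.0000, -13.0000
Σ(xᵢ − x̄)² = 2076.0000 ⇒ m₂ = 2076.0000/7 = 296.57143
Σ(xᵢ − x̄)³ = 58212.0000 ⇒ m₃ = 58212.0000/7 = 8316.00000
m₂^(3/2) = 296.57143^(1.5) = 5107.33052
g_1 = m₃ / m₂^(3/2) = 8316.00000 / 5107.33052 ≈ 1.628

1.628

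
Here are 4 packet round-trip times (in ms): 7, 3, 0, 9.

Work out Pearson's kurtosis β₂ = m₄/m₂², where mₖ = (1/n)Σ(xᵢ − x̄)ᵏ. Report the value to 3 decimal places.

x̄ = 4.7500
Σ(xᵢ − x̄)² = 48.7500 ⇒ m₂ = 12.18750
Σ(xᵢ − x̄)⁴ = 870.3281 ⇒ m₄ = 217.58203
m₂² = 148.53516
β₂ = m₄/m₂² = 217.58203 / 148.53516 ≈ 1.465

1.465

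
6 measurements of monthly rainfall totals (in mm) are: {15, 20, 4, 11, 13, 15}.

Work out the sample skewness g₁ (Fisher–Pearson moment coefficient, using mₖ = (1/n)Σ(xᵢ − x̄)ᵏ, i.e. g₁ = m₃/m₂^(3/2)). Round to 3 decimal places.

x̄ = (15 + 20 + 4 + 11 + 13 + 15) / 6 = 13.0000
deviations (xᵢ − x̄): 2.0000, 7.0000, -9.0000, -2.0000, 0.0000, 2.0000
Σ(xᵢ − x̄)² = 142.0000 ⇒ m₂ = 142.0000/6 = 23.66667
Σ(xᵢ − x̄)³ = -378.0000 ⇒ m₃ = -378.0000/6 = -63.00000
m₂^(3/2) = 23.66667^(1.5) = 115.13454
g₁ = m₃ / m₂^(3/2) = -63.00000 / 115.13454 ≈ -0.547

-0.547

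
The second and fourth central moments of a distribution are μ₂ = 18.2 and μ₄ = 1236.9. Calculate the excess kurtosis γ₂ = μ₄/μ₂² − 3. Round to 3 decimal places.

μ₂² = 18.2² = 331.24000
μ₄/μ₂² = 1236.9 / 331.24000 = 3.73415
γ₂ = 3.73415 − 3 ≈ 0.734

0.734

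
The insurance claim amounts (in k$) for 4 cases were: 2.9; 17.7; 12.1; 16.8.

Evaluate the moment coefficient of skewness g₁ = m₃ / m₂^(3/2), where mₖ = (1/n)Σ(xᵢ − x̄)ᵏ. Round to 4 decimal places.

-0.7580

x̄ = (2.9 + 17.7 + 12.1 + 16.8) / 4 = 12.3750
deviations (xᵢ − x̄): -9.4750, 5.3250, -0.2750, 4.4250
Σ(xᵢ − x̄)² = 137.7875 ⇒ m₂ = 137.7875/4 = 34.44688
Σ(xᵢ − x̄)³ = -613.0069 ⇒ m₃ = -613.0069/4 = -153.25172
m₂^(3/2) = 34.44688^(1.5) = 202.17374
g₁ = m₃ / m₂^(3/2) = -153.25172 / 202.17374 ≈ -0.7580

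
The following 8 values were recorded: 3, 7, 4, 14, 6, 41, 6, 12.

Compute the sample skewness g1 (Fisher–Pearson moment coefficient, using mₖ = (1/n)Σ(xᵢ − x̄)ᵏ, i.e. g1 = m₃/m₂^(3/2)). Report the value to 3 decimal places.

1.883

x̄ = (3 + 7 + 4 + 14 + 6 + 41 + 6 + 12) / 8 = 11.6250
deviations (xᵢ − x̄): -8.6250, -4.6250, -7.6250, 2.3750, -5.6250, 29.3750, -5.6250, 0.3750
Σ(xᵢ − x̄)² = 1085.8750 ⇒ m₂ = 1085.8750/8 = 135.73438
Σ(xᵢ − x̄)³ = 23821.0313 ⇒ m₃ = 23821.0313/8 = 2977.62891
m₂^(3/2) = 135.73438^(1.5) = 1581.37465
g1 = m₃ / m₂^(3/2) = 2977.62891 / 1581.37465 ≈ 1.883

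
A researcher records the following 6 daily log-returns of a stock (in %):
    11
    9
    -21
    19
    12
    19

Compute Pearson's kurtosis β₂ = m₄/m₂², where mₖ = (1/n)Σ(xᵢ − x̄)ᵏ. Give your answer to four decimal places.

3.6674

x̄ = 8.1667
Σ(xᵢ − x̄)² = 1108.8333 ⇒ m₂ = 184.80556
Σ(xᵢ − x̄)⁴ = 751509.1528 ⇒ m₄ = 125251.52546
m₂² = 34153.09336
β₂ = m₄/m₂² = 125251.52546 / 34153.09336 ≈ 3.6674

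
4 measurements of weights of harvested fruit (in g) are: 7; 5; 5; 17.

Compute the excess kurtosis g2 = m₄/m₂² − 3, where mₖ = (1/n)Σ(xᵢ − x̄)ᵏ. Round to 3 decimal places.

-0.745

x̄ = 8.5000
Σ(xᵢ − x̄)² = 99.0000 ⇒ m₂ = 24.75000
Σ(xᵢ − x̄)⁴ = 5525.2500 ⇒ m₄ = 1381.31250
m₂² = 612.56250
g2 = m₄/m₂² − 3 = 2.25497 − 3 ≈ -0.745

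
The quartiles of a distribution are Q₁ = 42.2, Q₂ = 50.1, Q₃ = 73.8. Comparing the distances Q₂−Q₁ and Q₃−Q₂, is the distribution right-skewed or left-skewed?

Q₂ − Q₁ = 7.9;  Q₃ − Q₂ = 23.7
Q₃ − Q₂ > Q₂ − Q₁ ⇒ the upper half is more spread out ⇒ right-skewed.

right-skewed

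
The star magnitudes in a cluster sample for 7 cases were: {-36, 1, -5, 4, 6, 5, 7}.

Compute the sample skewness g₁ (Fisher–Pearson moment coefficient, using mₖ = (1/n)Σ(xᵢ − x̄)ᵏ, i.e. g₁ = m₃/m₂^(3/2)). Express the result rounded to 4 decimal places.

x̄ = (-36 + 1 - 5 + 4 + 6 + 5 + 7) / 7 = -2.5714
deviations (xᵢ − x̄): -33.4286, 3.5714, -2.4286, 6.5714, 8.5714, 7.5714, 9.5714
Σ(xᵢ − x̄)² = 1401.7143 ⇒ m₂ = 1401.7143/7 = 200.24490
Σ(xᵢ − x̄)³ = -35099.7551 ⇒ m₃ = -35099.7551/7 = -5014.25073
m₂^(3/2) = 200.24490^(1.5) = 2833.62378
g₁ = m₃ / m₂^(3/2) = -5014.25073 / 2833.62378 ≈ -1.7696

-1.7696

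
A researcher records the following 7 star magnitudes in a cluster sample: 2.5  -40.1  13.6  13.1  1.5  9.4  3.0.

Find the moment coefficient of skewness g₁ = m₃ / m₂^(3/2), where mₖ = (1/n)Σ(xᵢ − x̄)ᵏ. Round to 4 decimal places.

x̄ = (2.5 - 40.1 + 13.6 + 13.1 + 1.5 + 9.4 + 3.0) / 7 = 0.4286
deviations (xᵢ − x̄): 2.0714, -40.5286, 13.1714, 12.6714, 1.0714, 8.9714, 2.5714
Σ(xᵢ − x̄)² = 2069.1543 ⇒ m₂ = 2069.1543/7 = 295.59347
Σ(xᵢ − x̄)³ = -61501.9622 ⇒ m₃ = -61501.9622/7 = -8785.99461
m₂^(3/2) = 295.59347^(1.5) = 5082.08884
g₁ = m₃ / m₂^(3/2) = -8785.99461 / 5082.08884 ≈ -1.7288

-1.7288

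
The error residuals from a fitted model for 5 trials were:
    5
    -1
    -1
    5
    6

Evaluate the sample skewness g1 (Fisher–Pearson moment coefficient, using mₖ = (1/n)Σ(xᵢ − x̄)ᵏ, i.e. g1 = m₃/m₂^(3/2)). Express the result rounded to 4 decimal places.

x̄ = (5 - 1 - 1 + 5 + 6) / 5 = 2.8000
deviations (xᵢ − x̄): 2.2000, -3.8000, -3.8000, 2.2000, 3.2000
Σ(xᵢ − x̄)² = 48.8000 ⇒ m₂ = 48.8000/5 = 9.76000
Σ(xᵢ − x̄)³ = -55.6800 ⇒ m₃ = -55.6800/5 = -11.13600
m₂^(3/2) = 9.76000^(1.5) = 30.49121
g1 = m₃ / m₂^(3/2) = -11.13600 / 30.49121 ≈ -0.3652

-0.3652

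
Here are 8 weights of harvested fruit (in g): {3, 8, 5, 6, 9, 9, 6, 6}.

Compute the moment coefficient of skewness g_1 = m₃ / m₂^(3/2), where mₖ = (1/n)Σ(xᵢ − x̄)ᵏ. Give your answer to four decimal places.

-0.2066

x̄ = (3 + 8 + 5 + 6 + 9 + 9 + 6 + 6) / 8 = 6.5000
deviations (xᵢ − x̄): -3.5000, 1.5000, -1.5000, -0.5000, 2.5000, 2.5000, -0.5000, -0.5000
Σ(xᵢ − x̄)² = 30.0000 ⇒ m₂ = 30.0000/8 = 3.75000
Σ(xᵢ − x̄)³ = -12.0000 ⇒ m₃ = -12.0000/8 = -1.50000
m₂^(3/2) = 3.75000^(1.5) = 7.26184
g_1 = m₃ / m₂^(3/2) = -1.50000 / 7.26184 ≈ -0.2066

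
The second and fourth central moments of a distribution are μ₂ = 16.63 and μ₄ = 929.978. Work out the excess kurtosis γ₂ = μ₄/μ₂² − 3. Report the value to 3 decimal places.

0.363

μ₂² = 16.63² = 276.55690
μ₄/μ₂² = 929.978 / 276.55690 = 3.36270
γ₂ = 3.36270 − 3 ≈ 0.363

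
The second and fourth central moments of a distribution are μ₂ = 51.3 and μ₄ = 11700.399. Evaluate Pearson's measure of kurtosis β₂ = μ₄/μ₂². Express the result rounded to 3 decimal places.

4.446

μ₂² = 51.3² = 2631.69000
μ₄/μ₂² = 11700.399 / 2631.69000 = 4.44596
β₂ ≈ 4.446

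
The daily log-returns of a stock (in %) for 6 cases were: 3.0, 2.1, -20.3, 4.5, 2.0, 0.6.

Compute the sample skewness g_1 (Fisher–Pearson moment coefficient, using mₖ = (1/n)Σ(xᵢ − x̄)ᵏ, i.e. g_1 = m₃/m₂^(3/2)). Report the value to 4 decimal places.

-1.7130

x̄ = (3.0 + 2.1 - 20.3 + 4.5 + 2.0 + 0.6) / 6 = -1.3500
deviations (xᵢ − x̄): 4.3500, 3.4500, -18.9500, 5.8500, 3.3500, 1.9500
Σ(xᵢ − x̄)² = 439.1750 ⇒ m₂ = 439.1750/6 = 73.19583
Σ(xᵢ − x̄)³ = -6436.4040 ⇒ m₃ = -6436.4040/6 = -1072.73400
m₂^(3/2) = 73.19583^(1.5) = 626.22376
g_1 = m₃ / m₂^(3/2) = -1072.73400 / 626.22376 ≈ -1.7130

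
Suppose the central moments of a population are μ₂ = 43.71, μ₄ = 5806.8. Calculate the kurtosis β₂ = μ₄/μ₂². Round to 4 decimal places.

μ₂² = 43.71² = 1910.56410
μ₄/μ₂² = 5806.8 / 1910.56410 = 3.03931
β₂ ≈ 3.0393

3.0393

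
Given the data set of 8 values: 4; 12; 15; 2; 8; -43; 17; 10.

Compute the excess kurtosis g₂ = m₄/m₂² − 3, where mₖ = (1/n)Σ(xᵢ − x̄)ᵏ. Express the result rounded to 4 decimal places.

x̄ = 3.1250
Σ(xᵢ − x̄)² = 2612.8750 ⇒ m₂ = 326.60938
Σ(xᵢ − x̄)⁴ = 4592275.4629 ⇒ m₄ = 574034.43286
m₂² = 106673.68384
g₂ = m₄/m₂² − 3 = 5.38122 − 3 ≈ 2.3812

2.3812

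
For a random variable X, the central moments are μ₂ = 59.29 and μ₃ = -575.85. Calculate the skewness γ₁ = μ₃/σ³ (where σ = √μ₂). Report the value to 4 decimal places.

-1.2614

σ = √μ₂ = √59.29 = 7.70000
σ³ = μ₂^(3/2) = 456.53300
γ₁ = μ₃/σ³ = -575.85 / 456.53300 ≈ -1.2614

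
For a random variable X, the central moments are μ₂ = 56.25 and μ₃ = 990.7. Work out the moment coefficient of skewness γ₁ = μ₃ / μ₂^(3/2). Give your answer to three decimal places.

σ = √μ₂ = √56.25 = 7.50000
σ³ = μ₂^(3/2) = 421.87500
γ₁ = μ₃/σ³ = 990.7 / 421.87500 ≈ 2.348

2.348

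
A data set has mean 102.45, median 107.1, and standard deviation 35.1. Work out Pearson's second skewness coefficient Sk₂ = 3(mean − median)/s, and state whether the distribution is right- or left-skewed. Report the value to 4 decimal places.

-0.3974, left-skewed

Sk₂ = 3(102.45 − 107.1) / 35.1 = 3 × -4.6500 / 35.1
    = -13.9500 / 35.1 ≈ -0.3974
Sk₂ < 0 ⇒ mean < median ⇒ left-skewed (negative skew).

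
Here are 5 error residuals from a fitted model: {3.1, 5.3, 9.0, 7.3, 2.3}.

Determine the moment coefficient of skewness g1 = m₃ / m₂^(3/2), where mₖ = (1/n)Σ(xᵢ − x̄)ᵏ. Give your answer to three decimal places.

0.146

x̄ = (3.1 + 5.3 + 9.0 + 7.3 + 2.3) / 5 = 5.4000
deviations (xᵢ − x̄): -2.3000, -0.1000, 3.6000, 1.9000, -3.1000
Σ(xᵢ − x̄)² = 31.4800 ⇒ m₂ = 31.4800/5 = 6.29600
Σ(xᵢ − x̄)³ = 11.5560 ⇒ m₃ = 11.5560/5 = 2.31120
m₂^(3/2) = 6.29600^(1.5) = 15.79782
g1 = m₃ / m₂^(3/2) = 2.31120 / 15.79782 ≈ 0.146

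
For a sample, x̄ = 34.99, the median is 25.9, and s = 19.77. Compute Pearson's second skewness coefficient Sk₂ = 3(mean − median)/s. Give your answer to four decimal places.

1.3794

Sk₂ = 3(34.99 − 25.9) / 19.77 = 3 × 9.0900 / 19.77
    = 27.2700 / 19.77 ≈ 1.3794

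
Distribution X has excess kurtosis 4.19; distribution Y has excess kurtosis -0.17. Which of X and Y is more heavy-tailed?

Higher excess kurtosis ⇒ heavier tails relative to the normal distribution.
4.19 vs -0.17: the larger is 4.19, so X has heavier tails. (X is leptokurtic — heavier-than-normal tails; the other is platykurtic.)

X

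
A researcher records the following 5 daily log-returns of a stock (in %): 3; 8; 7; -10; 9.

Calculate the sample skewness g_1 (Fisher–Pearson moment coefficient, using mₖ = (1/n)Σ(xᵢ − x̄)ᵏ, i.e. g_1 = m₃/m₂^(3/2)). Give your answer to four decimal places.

-1.2152

x̄ = (3 + 8 + 7 - 10 + 9) / 5 = 3.4000
deviations (xᵢ − x̄): -0.4000, 4.6000, 3.6000, -13.4000, 5.6000
Σ(xᵢ − x̄)² = 245.2000 ⇒ m₂ = 245.2000/5 = 49.04000
Σ(xᵢ − x̄)³ = -2086.5600 ⇒ m₃ = -2086.5600/5 = -417.31200
m₂^(3/2) = 49.04000^(1.5) = 343.42009
g_1 = m₃ / m₂^(3/2) = -417.31200 / 343.42009 ≈ -1.2152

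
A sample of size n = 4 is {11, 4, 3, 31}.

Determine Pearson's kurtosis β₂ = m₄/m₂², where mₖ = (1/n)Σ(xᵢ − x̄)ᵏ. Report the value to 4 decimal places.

x̄ = 12.2500
Σ(xᵢ − x̄)² = 506.7500 ⇒ m₂ = 126.68750
Σ(xᵢ − x̄)⁴ = 135552.0781 ⇒ m₄ = 33888.01953
m₂² = 16049.72266
β₂ = m₄/m₂² = 33888.01953 / 16049.72266 ≈ 2.1114

2.1114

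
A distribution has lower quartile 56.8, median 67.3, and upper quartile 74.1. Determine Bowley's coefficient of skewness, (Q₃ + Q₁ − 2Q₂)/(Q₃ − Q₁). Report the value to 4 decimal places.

numerator: Q₃ + Q₁ − 2Q₂ = 74.1 + 56.8 − 2×67.3 = -3.7000
denominator: Q₃ − Q₁ = 74.1 − 56.8 = 17.3000
Bowley skewness = -3.7000 / 17.3000 ≈ -0.2139

-0.2139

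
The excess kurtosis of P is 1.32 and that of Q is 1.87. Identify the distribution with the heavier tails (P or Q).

Q

Higher excess kurtosis ⇒ heavier tails relative to the normal distribution.
1.32 vs 1.87: the larger is 1.87, so Q has heavier tails.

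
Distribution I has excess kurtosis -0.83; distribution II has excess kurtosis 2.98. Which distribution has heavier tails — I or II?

II

Higher excess kurtosis ⇒ heavier tails relative to the normal distribution.
-0.83 vs 2.98: the larger is 2.98, so II has heavier tails. (II is leptokurtic — heavier-than-normal tails; the other is platykurtic.)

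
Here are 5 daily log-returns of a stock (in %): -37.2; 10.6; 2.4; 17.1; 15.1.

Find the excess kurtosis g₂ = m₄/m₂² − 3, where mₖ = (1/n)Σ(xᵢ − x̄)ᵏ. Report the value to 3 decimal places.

-0.073

x̄ = 1.6000
Σ(xᵢ − x̄)² = 2009.5800 ⇒ m₂ = 401.91600
Σ(xᵢ − x̄)⁴ = 2363846.1282 ⇒ m₄ = 472769.22564
m₂² = 161536.47106
g₂ = m₄/m₂² − 3 = 2.92670 − 3 ≈ -0.073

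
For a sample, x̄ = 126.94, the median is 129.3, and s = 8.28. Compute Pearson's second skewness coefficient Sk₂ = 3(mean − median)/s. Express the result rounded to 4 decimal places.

-0.8551

Sk₂ = 3(126.94 − 129.3) / 8.28 = 3 × -2.3600 / 8.28
    = -7.0800 / 8.28 ≈ -0.8551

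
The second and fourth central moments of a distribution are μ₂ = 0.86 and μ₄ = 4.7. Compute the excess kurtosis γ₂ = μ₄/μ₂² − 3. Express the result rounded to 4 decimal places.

3.3548

μ₂² = 0.86² = 0.73960
μ₄/μ₂² = 4.7 / 0.73960 = 6.35479
γ₂ = 6.35479 − 3 ≈ 3.3548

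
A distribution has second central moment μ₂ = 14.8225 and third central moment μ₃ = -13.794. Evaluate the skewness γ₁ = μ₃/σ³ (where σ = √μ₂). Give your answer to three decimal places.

σ = √μ₂ = √14.8225 = 3.85000
σ³ = μ₂^(3/2) = 57.06663
γ₁ = μ₃/σ³ = -13.794 / 57.06663 ≈ -0.242

-0.242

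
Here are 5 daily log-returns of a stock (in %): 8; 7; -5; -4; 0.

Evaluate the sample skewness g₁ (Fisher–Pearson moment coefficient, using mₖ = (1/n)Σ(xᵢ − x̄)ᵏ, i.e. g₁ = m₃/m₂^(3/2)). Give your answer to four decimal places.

0.1620

x̄ = (8 + 7 - 5 - 4 + 0) / 5 = 1.2000
deviations (xᵢ − x̄): 6.8000, 5.8000, -6.2000, -5.2000, -1.2000
Σ(xᵢ − x̄)² = 146.8000 ⇒ m₂ = 146.8000/5 = 29.36000
Σ(xᵢ − x̄)³ = 128.8800 ⇒ m₃ = 128.8800/5 = 25.77600
m₂^(3/2) = 29.36000^(1.5) = 159.08677
g₁ = m₃ / m₂^(3/2) = 25.77600 / 159.08677 ≈ 0.1620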